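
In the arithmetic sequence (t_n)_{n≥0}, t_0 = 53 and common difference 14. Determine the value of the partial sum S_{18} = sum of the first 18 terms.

3096

t_n = 53 + (n - 0)·14.
t_{17} = 291; S = 18·(53 + 291)/2 = 3096.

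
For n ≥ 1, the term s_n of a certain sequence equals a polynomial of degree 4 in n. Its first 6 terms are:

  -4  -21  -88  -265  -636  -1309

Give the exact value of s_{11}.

-14664

1st diffs: -17, -67, -177, -371, -673.
2nd diffs: -50, -110, -194, -302.
3rd diffs: -60, -84, -108.
4th diffs: -24, -24 (constant).
Newton forward-difference form: s_n = -4 + (-17)·C(n-1,1) + (-50)·C(n-1,2) + (-60)·C(n-1,3) + (-24)·C(n-1,4).
At n = 11: n-1 = 10, so s_{11} = -4 - 170 - 2250 - 7200 - 5040 = -14664.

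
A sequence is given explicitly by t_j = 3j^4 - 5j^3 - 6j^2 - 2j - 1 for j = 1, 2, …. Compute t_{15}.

t_{15} = 3·15^4 - 5·15^3 - 6·15^2 - 2·15 - 1 = 133619.

133619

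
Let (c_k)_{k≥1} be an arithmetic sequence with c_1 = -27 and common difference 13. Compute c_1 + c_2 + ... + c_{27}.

3834

c_k = -27 + (k - 1)·13.
c_{27} = 311; S = 27·(-27 + 311)/2 = 3834.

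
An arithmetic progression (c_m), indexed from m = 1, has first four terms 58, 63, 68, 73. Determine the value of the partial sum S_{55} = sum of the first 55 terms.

10615

Common difference d = 5.
c_m = 58 + (m - 1)·5.
c_{55} = 328; S = 55·(58 + 328)/2 = 10615.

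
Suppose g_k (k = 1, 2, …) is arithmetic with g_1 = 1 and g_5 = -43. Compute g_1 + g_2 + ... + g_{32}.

-5424

Common difference d = (-43 - 1) / (5 - 1) = -11.
g_k = 1 + (k - 1)·(-11).
g_{32} = -340; S = 32·(1 + (-340))/2 = -5424.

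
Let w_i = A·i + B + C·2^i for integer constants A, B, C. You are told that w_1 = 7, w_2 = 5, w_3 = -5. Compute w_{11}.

-8117

Write the equations: A + B + 2C = 7; 2A + B + 4C = 5; 3A + B + 8C = -5.
Subtracting the first from the second: A + 2C = -2.
Subtracting the second from the third: A + 4C = -10.
Solving: C = -4, A = 6, then B = 9.
So w_i = 6·i + 9 + (-4)·2^i; at i=11 this is -8117.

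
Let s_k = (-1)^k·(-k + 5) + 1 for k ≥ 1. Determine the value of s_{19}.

15

(-1)^19 = -1; -k + 5 at k=19 is -14; so s_{19} = 15.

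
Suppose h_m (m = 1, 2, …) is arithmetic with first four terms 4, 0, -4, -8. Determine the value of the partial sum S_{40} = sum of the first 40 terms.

-2960

Common difference d = -4.
h_m = 4 + (m - 1)·(-4).
h_{40} = -152; S = 40·(4 + (-152))/2 = -2960.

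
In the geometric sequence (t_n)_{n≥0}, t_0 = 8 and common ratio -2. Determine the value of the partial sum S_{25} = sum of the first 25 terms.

89478488

t_n = 8·(-2)^(n-0).
S = 8·((-2)^25 - 1)/(-2 - 1) = 8·(-33554432 - 1)/(-3) = 89478488.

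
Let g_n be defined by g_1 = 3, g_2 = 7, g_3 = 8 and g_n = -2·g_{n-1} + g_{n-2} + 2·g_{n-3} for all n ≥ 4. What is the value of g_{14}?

Iterate the recurrence:
g_4 = -3, g_5 = 28, g_6 = -43, …, g_{11} = 1708, g_{12} = -3403, g_{13} = 6828, g_{14} = -13643.

-13643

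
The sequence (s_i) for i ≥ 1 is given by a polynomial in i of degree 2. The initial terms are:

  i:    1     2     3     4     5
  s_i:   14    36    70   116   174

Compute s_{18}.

1st diffs: 22, 34, 46, 58.
2nd diffs: 12, 12, 12 (constant).
Newton forward-difference form: s_i = 14 + 22·C(i-1,1) + 12·C(i-1,2).
At i = 18: i-1 = 17, so s_{18} = 14 + 374 + 1632 = 2020.

2020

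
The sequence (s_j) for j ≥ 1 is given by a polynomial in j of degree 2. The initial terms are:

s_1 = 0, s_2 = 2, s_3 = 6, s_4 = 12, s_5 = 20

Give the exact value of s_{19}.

342

1st diffs: 2, 4, 6, 8.
2nd diffs: 2, 2, 2 (constant).
Newton forward-difference form: s_j = 2·C(j-1,1) + 2·C(j-1,2).
At j = 19: j-1 = 18, so s_{19} = 36 + 306 = 342.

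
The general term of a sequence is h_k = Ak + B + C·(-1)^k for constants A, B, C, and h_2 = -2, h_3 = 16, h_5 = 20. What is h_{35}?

80

Plug in k = 2, 3, 5: 2A + B + C = -2; 3A + B - C = 16; 5A + B - C = 20.
Subtracting the first from the second: A - 2C = 18.
Subtracting the second from the third: 2A = 4.
Solving: C = -8, A = 2, then B = 2.
Hence h_{35} = 2·35 + 2 + (-8)·(-1) = 80.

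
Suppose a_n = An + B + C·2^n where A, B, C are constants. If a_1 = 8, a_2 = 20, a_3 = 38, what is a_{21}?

6291578

The three given values yield: A + B + 2C = 8; 2A + B + 4C = 20; 3A + B + 8C = 38.
Subtracting the first from the second: A + 2C = 12.
Subtracting the second from the third: A + 4C = 18.
Solving: C = 3, A = 6, then B = -4.
So a_n = 6·n + (-4) + 3·2^n; at n=21 this is 6291578.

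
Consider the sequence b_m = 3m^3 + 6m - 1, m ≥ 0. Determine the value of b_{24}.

41615

b_{24} = 3·24^3 + 6·24 - 1 = 41615.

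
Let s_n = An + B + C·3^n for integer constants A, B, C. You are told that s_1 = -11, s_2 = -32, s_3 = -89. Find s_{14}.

Write the equations: A + B + 3C = -11; 2A + B + 9C = -32; 3A + B + 27C = -89.
Subtracting the first from the second: A + 6C = -21.
Subtracting the second from the third: A + 18C = -57.
Solving: C = -3, A = -3, then B = 1.
So s_n = -3·n + 1 + (-3)·3^n; at n=14 this is -14348948.

-14348948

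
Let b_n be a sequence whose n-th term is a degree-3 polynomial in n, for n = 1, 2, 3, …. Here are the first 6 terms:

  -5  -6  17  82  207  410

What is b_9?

1667

1st diffs: -1, 23, 65, 125, 203.
2nd diffs: 24, 42, 60, 78.
3rd diffs: 18, 18, 18 (constant).
Newton forward-difference form: b_n = -5 + (-1)·C(n-1,1) + 24·C(n-1,2) + 18·C(n-1,3).
At n = 9: n-1 = 8, so b_9 = -5 - 8 + 672 + 1008 = 1667.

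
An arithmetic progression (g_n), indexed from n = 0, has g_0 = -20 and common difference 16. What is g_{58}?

g_n = -20 + (n - 0)·16.
g_{58} = -20 + 58·16 = 908.

908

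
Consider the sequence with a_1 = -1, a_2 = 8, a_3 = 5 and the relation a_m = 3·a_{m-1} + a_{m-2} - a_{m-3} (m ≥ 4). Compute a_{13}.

797961

Compute successive terms:
a_4 = 24; a_5 = 69; a_6 = 226; a_7 = 723; a_8 = 2326; a_9 = 7475; a_{10} = 24028; a_{11} = 77233; a_{12} = 248252; a_{13} = 797961.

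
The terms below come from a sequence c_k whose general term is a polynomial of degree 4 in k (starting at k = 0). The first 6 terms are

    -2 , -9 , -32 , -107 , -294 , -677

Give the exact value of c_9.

1st diffs: -7, -23, -75, -187, -383.
2nd diffs: -16, -52, -112, -196.
3rd diffs: -36, -60, -84.
4th diffs: -24, -24 (constant).
Newton forward-difference form: c_k = -2 + (-7)·C(k,1) + (-16)·C(k,2) + (-36)·C(k,3) + (-24)·C(k,4).
At k = 9: k = 9, so c_9 = -2 - 63 - 576 - 3024 - 3024 = -6689.

-6689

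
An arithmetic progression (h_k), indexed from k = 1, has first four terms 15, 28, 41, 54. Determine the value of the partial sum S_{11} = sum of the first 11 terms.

Common difference d = 13.
h_k = 15 + (k - 1)·13.
h_{11} = 145; S = 11·(15 + 145)/2 = 880.

880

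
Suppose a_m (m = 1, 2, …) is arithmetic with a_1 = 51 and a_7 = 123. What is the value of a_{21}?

291

Common difference d = (123 - 51) / (7 - 1) = 12.
a_m = 51 + (m - 1)·12.
a_{21} = 51 + 20·12 = 291.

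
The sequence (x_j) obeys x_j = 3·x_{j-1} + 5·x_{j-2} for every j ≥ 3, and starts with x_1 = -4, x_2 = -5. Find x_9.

Step forward from the initial values:
x_3 = -35, x_4 = -130, x_5 = -565, x_6 = -2345, x_7 = -9860, x_8 = -41305, x_9 = -173215.

-173215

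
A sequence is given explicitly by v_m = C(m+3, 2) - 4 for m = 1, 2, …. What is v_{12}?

C(15, 2) = 105, so v_{12} = 101.

101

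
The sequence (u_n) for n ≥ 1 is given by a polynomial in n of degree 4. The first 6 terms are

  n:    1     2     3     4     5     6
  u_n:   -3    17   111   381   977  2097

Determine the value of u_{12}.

1st diffs: 20, 94, 270, 596, 1120.
2nd diffs: 74, 176, 326, 524.
3rd diffs: 102, 150, 198.
4th diffs: 48, 48 (constant).
Newton forward-difference form: u_n = -3 + 20·C(n-1,1) + 74·C(n-1,2) + 102·C(n-1,3) + 48·C(n-1,4).
At n = 12: n-1 = 11, so u_{12} = -3 + 220 + 4070 + 16830 + 15840 = 36957.

36957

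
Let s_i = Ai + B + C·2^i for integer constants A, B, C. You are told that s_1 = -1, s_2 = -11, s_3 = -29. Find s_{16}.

-262167

Write the equations: A + B + 2C = -1; 2A + B + 4C = -11; 3A + B + 8C = -29.
Subtracting the first from the second: A + 2C = -10.
Subtracting the second from the third: A + 4C = -18.
Solving: C = -4, A = -2, then B = 9.
Hence s_{16} = -2·16 + 9 + (-4)·65536 = -262167.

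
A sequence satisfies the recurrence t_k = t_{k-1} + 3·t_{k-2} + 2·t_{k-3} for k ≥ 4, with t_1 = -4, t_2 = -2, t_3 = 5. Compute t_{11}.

-1110

Iterate the recurrence:
t_4 = -9;  t_5 = 2;  t_6 = -15;  t_7 = -27;  t_8 = -68;  t_9 = -179;  t_{10} = -437;  t_{11} = -1110.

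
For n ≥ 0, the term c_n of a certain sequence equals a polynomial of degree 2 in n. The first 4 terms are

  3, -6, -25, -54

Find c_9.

1st diffs: -9, -19, -29.
2nd diffs: -10, -10 (constant).
So c_n = -5n^2 - 4n + 3.
Evaluating at n = 9 gives c_9 = -438.

-438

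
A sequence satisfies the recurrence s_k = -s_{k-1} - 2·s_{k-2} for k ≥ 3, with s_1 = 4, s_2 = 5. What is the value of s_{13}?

Iterate the recurrence:
s_3 = -13  s_4 = 3  s_5 = 23  …  s_{10} = -109  s_{11} = 191  s_{12} = 27  s_{13} = -409.

-409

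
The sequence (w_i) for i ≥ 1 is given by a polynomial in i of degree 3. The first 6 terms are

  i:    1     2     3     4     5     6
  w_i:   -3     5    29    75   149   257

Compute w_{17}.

1st diffs: 8, 24, 46, 74, 108.
2nd diffs: 16, 22, 28, 34.
3rd diffs: 6, 6, 6 (constant).
Newton forward-difference form: w_i = -3 + 8·C(i-1,1) + 16·C(i-1,2) + 6·C(i-1,3).
At i = 17: i-1 = 16, so w_{17} = -3 + 128 + 1920 + 3360 = 5405.

5405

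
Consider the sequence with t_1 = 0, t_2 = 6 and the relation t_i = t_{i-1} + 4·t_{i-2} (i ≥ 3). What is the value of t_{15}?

Step forward from the initial values:
t_3 = 6;  t_4 = 30;  t_5 = 54;  …;  t_{12} = 45534;  t_{13} = 115830;  t_{14} = 297966;  t_{15} = 761286.

761286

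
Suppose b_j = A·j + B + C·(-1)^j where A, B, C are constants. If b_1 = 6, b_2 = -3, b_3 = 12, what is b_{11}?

Write the equations: A + B - C = 6; 2A + B + C = -3; 3A + B - C = 12.
Subtracting the first from the second: A + 2C = -9.
Subtracting the second from the third: A - 2C = 15.
Solving: C = -6, A = 3, then B = -3.
So b_j = 3·j + (-3) + (-6)·(-1)^j; at j=11 this is 36.

36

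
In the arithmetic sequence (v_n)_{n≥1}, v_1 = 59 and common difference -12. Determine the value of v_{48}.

-505

v_n = 59 + (n - 1)·(-12).
v_{48} = 59 + 47·(-12) = -505.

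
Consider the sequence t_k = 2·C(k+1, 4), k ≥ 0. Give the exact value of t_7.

C(8, 4) = 70, so t_7 = 140.

140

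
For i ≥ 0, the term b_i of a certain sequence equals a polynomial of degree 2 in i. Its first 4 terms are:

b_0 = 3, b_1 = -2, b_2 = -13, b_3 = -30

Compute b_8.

-205

1st diffs: -5, -11, -17.
2nd diffs: -6, -6 (constant).
Newton forward-difference form: b_i = 3 + (-5)·C(i,1) + (-6)·C(i,2).
At i = 8: i = 8, so b_8 = 3 - 40 - 168 = -205.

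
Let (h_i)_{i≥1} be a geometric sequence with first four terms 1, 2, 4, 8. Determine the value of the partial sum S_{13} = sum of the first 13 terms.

8191

Common ratio r = 2.
h_i = 1·2^(i-1).
S = 1·(2^13 - 1)/(2 - 1) = 1·(8192 - 1)/(1) = 8191.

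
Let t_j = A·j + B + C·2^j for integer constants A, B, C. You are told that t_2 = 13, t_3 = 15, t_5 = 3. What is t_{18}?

-262031

The three given values yield: 2A + B + 4C = 13; 3A + B + 8C = 15; 5A + B + 32C = 3.
Subtracting the first from the second: A + 4C = 2.
Subtracting the second from the third: 2A + 24C = -12.
Solving: C = -1, A = 6, then B = 5.
So t_j = 6·j + 5 + (-1)·2^j; at j=18 this is -262031.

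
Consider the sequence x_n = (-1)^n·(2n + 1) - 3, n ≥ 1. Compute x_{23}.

(-1)^23 = -1; 2n + 1 at n=23 is 47; so x_{23} = -50.

-50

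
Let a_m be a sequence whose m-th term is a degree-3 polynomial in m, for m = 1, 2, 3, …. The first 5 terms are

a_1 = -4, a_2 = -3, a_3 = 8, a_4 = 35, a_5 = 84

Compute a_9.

1st diffs: 1, 11, 27, 49.
2nd diffs: 10, 16, 22.
3rd diffs: 6, 6 (constant).
Newton forward-difference form: a_m = -4 + 1·C(m-1,1) + 10·C(m-1,2) + 6·C(m-1,3).
At m = 9: m-1 = 8, so a_9 = -4 + 8 + 280 + 336 = 620.

620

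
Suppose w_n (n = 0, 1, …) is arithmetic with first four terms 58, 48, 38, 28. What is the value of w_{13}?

Common difference d = -10.
w_n = 58 + (n - 0)·(-10).
w_{13} = 58 + 13·(-10) = -72.

-72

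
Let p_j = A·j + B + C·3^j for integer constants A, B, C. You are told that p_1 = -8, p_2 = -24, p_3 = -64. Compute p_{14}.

At j = 1, 2, 3: A + B + 3C = -8; 2A + B + 9C = -24; 3A + B + 27C = -64.
Subtracting the first from the second: A + 6C = -16.
Subtracting the second from the third: A + 18C = -40.
Solving: C = -2, A = -4, then B = 2.
Hence p_{14} = -4·14 + 2 + (-2)·4782969 = -9565992.

-9565992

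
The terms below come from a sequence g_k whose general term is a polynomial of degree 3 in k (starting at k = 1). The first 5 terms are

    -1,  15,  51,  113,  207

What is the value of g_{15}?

1st diffs: 16, 36, 62, 94.
2nd diffs: 20, 26, 32.
3rd diffs: 6, 6 (constant).
Newton forward-difference form: g_k = -1 + 16·C(k-1,1) + 20·C(k-1,2) + 6·C(k-1,3).
At k = 15: k-1 = 14, so g_{15} = -1 + 224 + 1820 + 2184 = 4227.

4227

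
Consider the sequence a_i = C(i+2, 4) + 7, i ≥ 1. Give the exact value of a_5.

C(7, 4) = 35, so a_5 = 42.

42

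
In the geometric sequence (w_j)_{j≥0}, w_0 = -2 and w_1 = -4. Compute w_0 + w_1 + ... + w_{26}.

Common ratio r = 2.
w_j = (-2)·2^(j-0).
S = (-2)·(2^27 - 1)/(2 - 1) = (-2)·(134217728 - 1)/(1) = -268435454.

-268435454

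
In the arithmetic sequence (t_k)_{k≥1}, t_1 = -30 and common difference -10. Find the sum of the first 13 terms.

t_k = -30 + (k - 1)·(-10).
t_{13} = -150; S = 13·(-30 + (-150))/2 = -1170.

-1170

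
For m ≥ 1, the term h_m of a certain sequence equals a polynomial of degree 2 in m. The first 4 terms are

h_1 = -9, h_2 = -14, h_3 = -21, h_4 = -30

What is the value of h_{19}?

1st diffs: -5, -7, -9.
2nd diffs: -2, -2 (constant).
So h_m = -m^2 - 2m - 6.
Evaluating at m = 19 gives h_{19} = -405.

-405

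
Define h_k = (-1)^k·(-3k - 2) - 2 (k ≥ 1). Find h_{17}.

51

(-1)^17 = -1; -3k - 2 at k=17 is -53; so h_{17} = 51.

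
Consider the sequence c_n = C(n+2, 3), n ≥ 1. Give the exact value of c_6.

C(8, 3) = 56, so c_6 = 56.

56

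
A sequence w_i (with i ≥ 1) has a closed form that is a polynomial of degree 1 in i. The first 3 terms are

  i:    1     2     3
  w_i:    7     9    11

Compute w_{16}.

37

1st diffs: 2, 2 (constant).
So w_i = 2i + 5.
Evaluating at i = 16 gives w_{16} = 37.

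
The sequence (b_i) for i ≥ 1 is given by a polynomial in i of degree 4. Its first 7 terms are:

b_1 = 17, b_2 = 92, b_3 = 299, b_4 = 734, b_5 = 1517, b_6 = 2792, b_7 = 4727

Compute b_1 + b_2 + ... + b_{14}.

199255

1st diffs: 75, 207, 435, 783, 1275, 1935.
2nd diffs: 132, 228, 348, 492, 660.
3rd diffs: 96, 120, 144, 168.
4th diffs: 24, 24, 24 (constant).
Newton forward-difference form: b_i = 17 + 75·C(i-1,1) + 132·C(i-1,2) + 96·C(i-1,3) + 24·C(i-1,4).
Continuing: …, 7514, 11369, 16532, 23267, …, b_{14} = 55904.
Summing i = 1..14 (14 terms) gives 199255.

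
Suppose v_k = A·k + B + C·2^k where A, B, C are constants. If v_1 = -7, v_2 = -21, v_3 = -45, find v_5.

Plug in k = 1, 2, 3: A + B + 2C = -7; 2A + B + 4C = -21; 3A + B + 8C = -45.
Subtracting the first from the second: A + 2C = -14.
Subtracting the second from the third: A + 4C = -24.
Solving: C = -5, A = -4, then B = 7.
Hence v_5 = -4·5 + 7 + (-5)·32 = -173.

-173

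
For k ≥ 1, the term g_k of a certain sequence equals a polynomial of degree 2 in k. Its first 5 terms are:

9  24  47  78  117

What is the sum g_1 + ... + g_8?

1st diffs: 15, 23, 31, 39.
2nd diffs: 8, 8, 8 (constant).
Newton forward-difference form: g_k = 9 + 15·C(k-1,1) + 8·C(k-1,2).
Continuing: 164, 219, 282.
Summing k = 1..8 (8 terms) gives 940.

940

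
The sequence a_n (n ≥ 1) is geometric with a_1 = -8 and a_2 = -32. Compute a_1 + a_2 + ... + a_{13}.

-178956968

Common ratio r = 4.
a_n = (-8)·4^(n-1).
S = (-8)·(4^13 - 1)/(4 - 1) = (-8)·(67108864 - 1)/(3) = -178956968.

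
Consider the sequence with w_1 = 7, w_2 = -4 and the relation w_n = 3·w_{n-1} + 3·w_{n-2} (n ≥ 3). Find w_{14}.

11229516

Applying the relation repeatedly:
w_3 = 9, w_4 = 15, w_5 = 72, …, w_{11} = 206064, w_{12} = 781245, w_{13} = 2961927, w_{14} = 11229516.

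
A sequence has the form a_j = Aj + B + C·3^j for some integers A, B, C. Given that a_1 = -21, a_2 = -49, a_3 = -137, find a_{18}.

Write the equations: A + B + 3C = -21; 2A + B + 9C = -49; 3A + B + 27C = -137.
Subtracting the first from the second: A + 6C = -28.
Subtracting the second from the third: A + 18C = -88.
Solving: C = -5, A = 2, then B = -8.
So a_j = 2·j + (-8) + (-5)·3^j; at j=18 this is -1937102417.

-1937102417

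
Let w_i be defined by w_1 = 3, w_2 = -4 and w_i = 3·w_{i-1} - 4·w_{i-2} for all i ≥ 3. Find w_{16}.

Applying the relation repeatedly:
w_3 = -24;  w_4 = -56;  w_5 = -72;  …;  w_{13} = -26952;  w_{14} = -26104;  w_{15} = 29496;  w_{16} = 192904.

192904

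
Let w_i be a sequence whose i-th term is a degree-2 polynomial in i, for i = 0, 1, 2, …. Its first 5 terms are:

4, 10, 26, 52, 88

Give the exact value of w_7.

1st diffs: 6, 16, 26, 36.
2nd diffs: 10, 10, 10 (constant).
So w_i = 5i^2 + i + 4.
Evaluating at i = 7 gives w_7 = 256.

256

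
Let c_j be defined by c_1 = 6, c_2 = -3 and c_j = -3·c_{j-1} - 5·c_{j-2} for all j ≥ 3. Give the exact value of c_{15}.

518379

Step forward from the initial values:
c_3 = -21, c_4 = 78, c_5 = -129, …, c_{12} = 46653, c_{13} = -45354, c_{14} = -97203, c_{15} = 518379.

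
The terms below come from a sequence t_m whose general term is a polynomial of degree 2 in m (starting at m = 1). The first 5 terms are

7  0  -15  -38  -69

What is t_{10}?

1st diffs: -7, -15, -23, -31.
2nd diffs: -8, -8, -8 (constant).
Newton forward-difference form: t_m = 7 + (-7)·C(m-1,1) + (-8)·C(m-1,2).
At m = 10: m-1 = 9, so t_{10} = 7 - 63 - 288 = -344.

-344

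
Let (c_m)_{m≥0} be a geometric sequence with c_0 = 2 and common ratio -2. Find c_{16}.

131072

c_m = 2·(-2)^(m-0).
c_{16} = 2·(-2)^16 = 131072.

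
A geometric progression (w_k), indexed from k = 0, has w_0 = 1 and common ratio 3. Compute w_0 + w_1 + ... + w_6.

1093

w_k = 1·3^(k-0).
S = 1·(3^7 - 1)/(3 - 1) = 1·(2187 - 1)/(2) = 1093.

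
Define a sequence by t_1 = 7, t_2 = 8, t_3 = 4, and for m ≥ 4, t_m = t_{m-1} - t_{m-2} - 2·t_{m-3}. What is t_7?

46

Step forward from the initial values:
t_4 = -18  t_5 = -38  t_6 = -28  t_7 = 46.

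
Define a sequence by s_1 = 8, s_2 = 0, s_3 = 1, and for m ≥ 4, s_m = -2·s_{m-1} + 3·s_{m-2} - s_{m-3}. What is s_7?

Iterate the recurrence:
s_4 = -10  s_5 = 23  s_6 = -77  s_7 = 233.

233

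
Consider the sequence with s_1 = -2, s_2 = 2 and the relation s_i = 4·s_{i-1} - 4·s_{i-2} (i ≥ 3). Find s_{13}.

Iterate the recurrence:
s_3 = 16  s_4 = 56  s_5 = 160  …  s_{10} = 12800  s_{11} = 28672  s_{12} = 63488  s_{13} = 139264.
(Characteristic roots are 2 and 2.)

139264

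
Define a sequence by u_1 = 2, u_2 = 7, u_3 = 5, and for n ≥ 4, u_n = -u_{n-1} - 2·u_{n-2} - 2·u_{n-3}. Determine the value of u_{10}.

Iterate the recurrence:
u_4 = -23, u_5 = -1, u_6 = 37, u_7 = 11, u_8 = -83, u_9 = -13, u_{10} = 157.

157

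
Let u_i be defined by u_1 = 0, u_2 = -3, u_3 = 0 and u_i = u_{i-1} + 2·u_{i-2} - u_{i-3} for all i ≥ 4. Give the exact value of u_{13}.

-663

Compute successive terms:
u_4 = -6; u_5 = -3; u_6 = -15; u_7 = -15; u_8 = -42; u_9 = -57; u_{10} = -126; u_{11} = -198; u_{12} = -393; u_{13} = -663.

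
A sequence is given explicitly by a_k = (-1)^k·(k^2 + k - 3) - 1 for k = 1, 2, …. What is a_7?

(-1)^7 = -1; k^2 + k - 3 at k=7 is 53; so a_7 = -54.

-54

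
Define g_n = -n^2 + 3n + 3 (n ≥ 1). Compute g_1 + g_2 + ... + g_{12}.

Over n = 1..12: Σn = 78, Σn² = 650.
Total = (-1)·650 + (3)·78 + (3)·12 = -380.

-380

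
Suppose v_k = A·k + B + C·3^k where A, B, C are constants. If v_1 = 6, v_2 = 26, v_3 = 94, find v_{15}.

Plug in k = 1, 2, 3: A + B + 3C = 6; 2A + B + 9C = 26; 3A + B + 27C = 94.
Subtracting the first from the second: A + 6C = 20.
Subtracting the second from the third: A + 18C = 68.
Solving: C = 4, A = -4, then B = -2.
So v_k = -4·k + (-2) + 4·3^k; at k=15 this is 57395566.

57395566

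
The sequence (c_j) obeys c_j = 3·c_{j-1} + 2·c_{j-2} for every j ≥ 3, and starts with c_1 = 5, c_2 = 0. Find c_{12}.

Applying the relation repeatedly:
c_3 = 10  c_4 = 30  c_5 = 110  c_6 = 390  c_7 = 1390  c_8 = 4950  c_9 = 17630  c_{10} = 62790  c_{11} = 223630  c_{12} = 796470.

796470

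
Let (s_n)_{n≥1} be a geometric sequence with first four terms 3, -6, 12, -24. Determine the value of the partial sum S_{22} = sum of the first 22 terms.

Common ratio r = -2.
s_n = 3·(-2)^(n-1).
S = 3·((-2)^22 - 1)/(-2 - 1) = 3·(4194304 - 1)/(-3) = -4194303.

-4194303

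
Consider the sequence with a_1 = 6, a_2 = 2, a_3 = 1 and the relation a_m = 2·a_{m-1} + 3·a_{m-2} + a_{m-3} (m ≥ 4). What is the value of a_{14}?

871467

Compute successive terms:
a_4 = 14;  a_5 = 33;  a_6 = 109;  …;  a_{11} = 29838;  a_{12} = 91889;  a_{13} = 282981;  a_{14} = 871467.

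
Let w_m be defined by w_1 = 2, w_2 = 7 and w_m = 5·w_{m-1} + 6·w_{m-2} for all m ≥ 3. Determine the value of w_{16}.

Iterate the recurrence:
w_3 = 47  w_4 = 277  w_5 = 1667  …  w_{13} = 2798720147  w_{14} = 16792320877  w_{15} = 100753925267  w_{16} = 604523551597.
(Characteristic roots are 6 and -1.)

604523551597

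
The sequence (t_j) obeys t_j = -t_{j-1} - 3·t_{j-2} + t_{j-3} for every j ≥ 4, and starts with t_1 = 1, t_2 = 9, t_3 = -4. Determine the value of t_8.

156

Step forward from the initial values:
t_4 = -22  t_5 = 43  t_6 = 19  t_7 = -170  t_8 = 156.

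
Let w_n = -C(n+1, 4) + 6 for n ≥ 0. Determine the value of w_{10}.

-324

C(11, 4) = 330, so w_{10} = -324.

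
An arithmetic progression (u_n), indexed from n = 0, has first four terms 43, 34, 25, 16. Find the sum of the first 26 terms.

-1807

Common difference d = -9.
u_n = 43 + (n - 0)·(-9).
u_{25} = -182; S = 26·(43 + (-182))/2 = -1807.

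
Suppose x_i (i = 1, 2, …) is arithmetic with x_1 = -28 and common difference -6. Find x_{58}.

x_i = -28 + (i - 1)·(-6).
x_{58} = -28 + 57·(-6) = -370.

-370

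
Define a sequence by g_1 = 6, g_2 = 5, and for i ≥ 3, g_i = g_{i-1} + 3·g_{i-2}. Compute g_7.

542

g_3 = 23, g_4 = 38, g_5 = 107, g_6 = 221, g_7 = 542.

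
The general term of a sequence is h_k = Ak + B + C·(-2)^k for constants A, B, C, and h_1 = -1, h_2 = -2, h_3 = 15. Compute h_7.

At k = 1, 2, 3: A + B - 2C = -1; 2A + B + 4C = -2; 3A + B - 8C = 15.
Subtracting the first from the second: A + 6C = -1.
Subtracting the second from the third: A - 12C = 17.
Solving: C = -1, A = 5, then B = -8.
So h_k = 5·k + (-8) + (-1)·(-2)^k; at k=7 this is 155.

155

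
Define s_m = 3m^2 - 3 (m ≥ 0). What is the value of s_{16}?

765

s_{16} = 3·16^2 - 3 = 765.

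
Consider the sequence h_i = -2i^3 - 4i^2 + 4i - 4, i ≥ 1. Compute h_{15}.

-7594

h_{15} = -2·15^3 - 4·15^2 + 4·15 - 4 = -7594.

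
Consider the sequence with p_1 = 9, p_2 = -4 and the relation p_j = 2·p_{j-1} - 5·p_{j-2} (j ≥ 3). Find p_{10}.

-6124

Step forward from the initial values:
p_3 = -53  p_4 = -86  p_5 = 93  p_6 = 616  p_7 = 767  p_8 = -1546  p_9 = -6927  p_{10} = -6124.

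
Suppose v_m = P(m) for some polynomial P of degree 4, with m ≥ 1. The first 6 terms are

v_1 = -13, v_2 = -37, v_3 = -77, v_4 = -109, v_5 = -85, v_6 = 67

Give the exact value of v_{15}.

30955

1st diffs: -24, -40, -32, 24, 152.
2nd diffs: -16, 8, 56, 128.
3rd diffs: 24, 48, 72.
4th diffs: 24, 24 (constant).
So v_m = m^4 - 6m^3 + 3m^2 - 6m - 5.
Evaluating at m = 15 gives v_{15} = 30955.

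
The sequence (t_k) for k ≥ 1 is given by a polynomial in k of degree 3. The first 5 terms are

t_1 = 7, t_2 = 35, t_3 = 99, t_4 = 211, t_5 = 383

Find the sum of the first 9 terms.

1st diffs: 28, 64, 112, 172.
2nd diffs: 36, 48, 60.
3rd diffs: 12, 12 (constant).
Newton forward-difference form: t_k = 7 + 28·C(k-1,1) + 36·C(k-1,2) + 12·C(k-1,3).
Continuing: 627, 955, 1379, 1911.
Summing k = 1..9 (9 terms) gives 5607.

5607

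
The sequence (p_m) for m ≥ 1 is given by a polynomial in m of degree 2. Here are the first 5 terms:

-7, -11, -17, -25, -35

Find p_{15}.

1st diffs: -4, -6, -8, -10.
2nd diffs: -2, -2, -2 (constant).
Newton forward-difference form: p_m = -7 + (-4)·C(m-1,1) + (-2)·C(m-1,2).
At m = 15: m-1 = 14, so p_{15} = -7 - 56 - 182 = -245.

-245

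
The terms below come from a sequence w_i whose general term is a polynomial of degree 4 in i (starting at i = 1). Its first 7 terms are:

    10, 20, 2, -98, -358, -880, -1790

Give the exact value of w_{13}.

-25478

1st diffs: 10, -18, -100, -260, -522, -910.
2nd diffs: -28, -82, -160, -262, -388.
3rd diffs: -54, -78, -102, -126.
4th diffs: -24, -24, -24 (constant).
So w_i = -i^4 + i^3 + 5i^2 + 3i + 2.
Evaluating at i = 13 gives w_{13} = -25478.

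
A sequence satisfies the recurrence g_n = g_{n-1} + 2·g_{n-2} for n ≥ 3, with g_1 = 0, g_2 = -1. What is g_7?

g_3 = -1, g_4 = -3, g_5 = -5, g_6 = -11, g_7 = -21.
(Characteristic roots are 2 and -1.)

-21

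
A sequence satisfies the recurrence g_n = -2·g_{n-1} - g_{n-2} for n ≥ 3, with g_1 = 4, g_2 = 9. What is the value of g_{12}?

139

Step forward from the initial values:
g_3 = -22;  g_4 = 35;  g_5 = -48;  g_6 = 61;  g_7 = -74;  g_8 = 87;  g_9 = -100;  g_{10} = 113;  g_{11} = -126;  g_{12} = 139.
(Characteristic roots are -1 and -1.)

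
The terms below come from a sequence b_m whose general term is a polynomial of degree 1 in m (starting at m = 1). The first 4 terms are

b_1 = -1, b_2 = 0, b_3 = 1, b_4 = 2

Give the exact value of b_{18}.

1st diffs: 1, 1, 1 (constant).
So b_m = m - 2.
Evaluating at m = 18 gives b_{18} = 16.

16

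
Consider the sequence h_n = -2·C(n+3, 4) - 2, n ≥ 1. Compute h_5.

-142

C(8, 4) = 70, so h_5 = -142.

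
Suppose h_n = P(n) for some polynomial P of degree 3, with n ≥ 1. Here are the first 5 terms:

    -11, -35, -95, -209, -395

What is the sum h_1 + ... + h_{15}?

-43635

1st diffs: -24, -60, -114, -186.
2nd diffs: -36, -54, -72.
3rd diffs: -18, -18 (constant).
So h_n = -3n^3 - 3n - 5.
Continuing: …, -671, -1055, -1565, -2219, …, h_{15} = -10175.
Summing n = 1..15 (15 terms) gives -43635.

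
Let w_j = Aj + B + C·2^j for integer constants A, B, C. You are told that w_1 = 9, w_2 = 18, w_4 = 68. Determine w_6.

At j = 1, 2, 4: A + B + 2C = 9; 2A + B + 4C = 18; 4A + B + 16C = 68.
Subtracting the first from the second: A + 2C = 9.
Subtracting the second from the third: 2A + 12C = 50.
Solving: C = 4, A = 1, then B = 0.
So w_j = 1·j + 0 + 4·2^j; at j=6 this is 262.

262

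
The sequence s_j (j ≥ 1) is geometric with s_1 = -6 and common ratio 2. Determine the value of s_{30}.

s_j = (-6)·2^(j-1).
s_{30} = (-6)·2^29 = -3221225472.

-3221225472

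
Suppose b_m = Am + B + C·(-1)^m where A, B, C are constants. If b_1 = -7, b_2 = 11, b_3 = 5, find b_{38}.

Plug in m = 1, 2, 3: A + B - C = -7; 2A + B + C = 11; 3A + B - C = 5.
Subtracting the first from the second: A + 2C = 18.
Subtracting the second from the third: A - 2C = -6.
Solving: C = 6, A = 6, then B = -7.
Hence b_{38} = 6·38 + (-7) + 6·1 = 227.

227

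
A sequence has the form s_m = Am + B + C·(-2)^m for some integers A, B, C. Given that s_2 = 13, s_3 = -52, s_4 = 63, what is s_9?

-2602

The three given values yield: 2A + B + 4C = 13; 3A + B - 8C = -52; 4A + B + 16C = 63.
Subtracting the first from the second: A - 12C = -65.
Subtracting the second from the third: A + 24C = 115.
Solving: C = 5, A = -5, then B = 3.
Hence s_9 = -5·9 + 3 + 5·(-512) = -2602.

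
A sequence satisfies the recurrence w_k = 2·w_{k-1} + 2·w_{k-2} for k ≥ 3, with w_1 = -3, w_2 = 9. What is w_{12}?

124320

w_3 = 12  w_4 = 42  w_5 = 108  w_6 = 300  w_7 = 816  w_8 = 2232  w_9 = 6096  w_{10} = 16656  w_{11} = 45504  w_{12} = 124320.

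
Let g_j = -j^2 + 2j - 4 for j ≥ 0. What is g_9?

-67

g_9 = -1·9^2 + 2·9 - 4 = -67.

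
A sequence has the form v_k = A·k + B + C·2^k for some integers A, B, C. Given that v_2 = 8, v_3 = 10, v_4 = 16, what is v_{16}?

65512

At k = 2, 3, 4: 2A + B + 4C = 8; 3A + B + 8C = 10; 4A + B + 16C = 16.
Subtracting the first from the second: A + 4C = 2.
Subtracting the second from the third: A + 8C = 6.
Solving: C = 1, A = -2, then B = 8.
Hence v_{16} = -2·16 + 8 + 1·65536 = 65512.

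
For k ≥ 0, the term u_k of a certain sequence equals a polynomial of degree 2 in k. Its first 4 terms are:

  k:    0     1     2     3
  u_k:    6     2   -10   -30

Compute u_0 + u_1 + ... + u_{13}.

1st diffs: -4, -12, -20.
2nd diffs: -8, -8 (constant).
Newton forward-difference form: u_k = 6 + (-4)·C(k,1) + (-8)·C(k,2).
Continuing: …, -58, -94, -138, -190, …, u_{13} = -670.
Summing k = 0..13 (14 terms) gives -3192.

-3192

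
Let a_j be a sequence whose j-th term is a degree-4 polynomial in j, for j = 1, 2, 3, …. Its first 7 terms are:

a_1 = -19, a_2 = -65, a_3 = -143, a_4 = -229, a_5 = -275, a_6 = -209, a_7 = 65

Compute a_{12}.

9595

1st diffs: -46, -78, -86, -46, 66, 274.
2nd diffs: -32, -8, 40, 112, 208.
3rd diffs: 24, 48, 72, 96.
4th diffs: 24, 24, 24 (constant).
Newton forward-difference form: a_j = -19 + (-46)·C(j-1,1) + (-32)·C(j-1,2) + 24·C(j-1,3) + 24·C(j-1,4).
At j = 12: j-1 = 11, so a_{12} = -19 - 506 - 1760 + 3960 + 7920 = 9595.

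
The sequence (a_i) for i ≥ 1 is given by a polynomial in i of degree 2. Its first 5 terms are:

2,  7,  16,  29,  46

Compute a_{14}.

1st diffs: 5, 9, 13, 17.
2nd diffs: 4, 4, 4 (constant).
Newton forward-difference form: a_i = 2 + 5·C(i-1,1) + 4·C(i-1,2).
At i = 14: i-1 = 13, so a_{14} = 2 + 65 + 312 = 379.

379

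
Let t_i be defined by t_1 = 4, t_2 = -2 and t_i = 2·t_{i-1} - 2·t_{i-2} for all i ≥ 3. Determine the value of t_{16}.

1280

Compute successive terms:
t_3 = -12  t_4 = -20  t_5 = -16  …  t_{13} = -256  t_{14} = 128  t_{15} = 768  t_{16} = 1280.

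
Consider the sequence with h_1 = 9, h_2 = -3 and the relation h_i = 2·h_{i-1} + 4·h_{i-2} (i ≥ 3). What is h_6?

624

Compute successive terms:
h_3 = 30;  h_4 = 48;  h_5 = 216;  h_6 = 624.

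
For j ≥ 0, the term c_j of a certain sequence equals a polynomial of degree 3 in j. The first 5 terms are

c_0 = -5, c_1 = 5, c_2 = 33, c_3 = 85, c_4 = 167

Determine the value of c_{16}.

5675

1st diffs: 10, 28, 52, 82.
2nd diffs: 18, 24, 30.
3rd diffs: 6, 6 (constant).
So c_j = j^3 + 6j^2 + 3j - 5.
Evaluating at j = 16 gives c_{16} = 5675.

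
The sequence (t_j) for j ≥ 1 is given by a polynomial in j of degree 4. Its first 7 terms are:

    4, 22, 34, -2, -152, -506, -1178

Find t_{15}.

-39602

1st diffs: 18, 12, -36, -150, -354, -672.
2nd diffs: -6, -48, -114, -204, -318.
3rd diffs: -42, -66, -90, -114.
4th diffs: -24, -24, -24 (constant).
Newton forward-difference form: t_j = 4 + 18·C(j-1,1) + (-6)·C(j-1,2) + (-42)·C(j-1,3) + (-24)·C(j-1,4).
At j = 15: j-1 = 14, so t_{15} = 4 + 252 - 546 - 15288 - 24024 = -39602.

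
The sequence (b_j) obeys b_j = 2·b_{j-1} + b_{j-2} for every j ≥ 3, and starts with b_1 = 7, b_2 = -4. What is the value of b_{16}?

-214626

Iterate the recurrence:
b_3 = -1;  b_4 = -6;  b_5 = -13;  …;  b_{13} = -15253;  b_{14} = -36824;  b_{15} = -88901;  b_{16} = -214626.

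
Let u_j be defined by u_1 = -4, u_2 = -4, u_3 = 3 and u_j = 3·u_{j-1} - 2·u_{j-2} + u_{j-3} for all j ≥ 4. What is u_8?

342

Compute successive terms:
u_4 = 13;  u_5 = 29;  u_6 = 64;  u_7 = 147;  u_8 = 342.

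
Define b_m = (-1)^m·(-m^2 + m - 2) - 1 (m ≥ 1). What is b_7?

(-1)^7 = -1; -m^2 + m - 2 at m=7 is -44; so b_7 = 43.

43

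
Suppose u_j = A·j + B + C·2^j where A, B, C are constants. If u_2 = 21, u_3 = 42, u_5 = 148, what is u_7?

The three given values yield: 2A + B + 4C = 21; 3A + B + 8C = 42; 5A + B + 32C = 148.
Subtracting the first from the second: A + 4C = 21.
Subtracting the second from the third: 2A + 24C = 106.
Solving: C = 4, A = 5, then B = -5.
So u_j = 5·j + (-5) + 4·2^j; at j=7 this is 542.

542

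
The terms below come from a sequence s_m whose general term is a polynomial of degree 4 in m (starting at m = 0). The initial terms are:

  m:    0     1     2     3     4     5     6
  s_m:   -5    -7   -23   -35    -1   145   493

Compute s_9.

4009

1st diffs: -2, -16, -12, 34, 146, 348.
2nd diffs: -14, 4, 46, 112, 202.
3rd diffs: 18, 42, 66, 90.
4th diffs: 24, 24, 24 (constant).
Newton forward-difference form: s_m = -5 + (-2)·C(m,1) + (-14)·C(m,2) + 18·C(m,3) + 24·C(m,4).
At m = 9: m = 9, so s_9 = -5 - 18 - 504 + 1512 + 3024 = 4009.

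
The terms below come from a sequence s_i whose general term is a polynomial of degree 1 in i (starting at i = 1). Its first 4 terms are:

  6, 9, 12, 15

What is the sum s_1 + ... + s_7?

1st diffs: 3, 3, 3 (constant).
So s_i = 3i + 3.
Continuing: 18, 21, 24.
Summing i = 1..7 (7 terms) gives 105.

105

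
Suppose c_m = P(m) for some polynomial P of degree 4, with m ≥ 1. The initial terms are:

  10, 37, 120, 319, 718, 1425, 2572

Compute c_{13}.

29110

1st diffs: 27, 83, 199, 399, 707, 1147.
2nd diffs: 56, 116, 200, 308, 440.
3rd diffs: 60, 84, 108, 132.
4th diffs: 24, 24, 24 (constant).
So c_m = m^4 + 3m^2 + 3m + 3.
Evaluating at m = 13 gives c_{13} = 29110.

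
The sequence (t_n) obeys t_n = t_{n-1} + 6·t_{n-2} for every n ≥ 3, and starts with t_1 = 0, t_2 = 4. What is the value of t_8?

1852

Applying the relation repeatedly:
t_3 = 4;  t_4 = 28;  t_5 = 52;  t_6 = 220;  t_7 = 532;  t_8 = 1852.
(Characteristic roots are 3 and -2.)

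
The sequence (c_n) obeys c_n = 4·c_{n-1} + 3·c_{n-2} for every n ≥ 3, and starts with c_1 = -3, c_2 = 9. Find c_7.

c_3 = 27; c_4 = 135; c_5 = 621; c_6 = 2889; c_7 = 13419.

13419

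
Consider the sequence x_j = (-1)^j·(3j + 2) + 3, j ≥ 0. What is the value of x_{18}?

59

(-1)^18 = 1; 3j + 2 at j=18 is 56; so x_{18} = 59.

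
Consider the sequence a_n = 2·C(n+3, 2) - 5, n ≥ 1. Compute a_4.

C(7, 2) = 21, so a_4 = 37.

37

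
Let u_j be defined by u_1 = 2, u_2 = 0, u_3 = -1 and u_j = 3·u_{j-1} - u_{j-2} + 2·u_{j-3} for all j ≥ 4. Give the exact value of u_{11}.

1796

Applying the relation repeatedly:
u_4 = 1;  u_5 = 4;  u_6 = 9;  u_7 = 25;  u_8 = 74;  u_9 = 215;  u_{10} = 621;  u_{11} = 1796.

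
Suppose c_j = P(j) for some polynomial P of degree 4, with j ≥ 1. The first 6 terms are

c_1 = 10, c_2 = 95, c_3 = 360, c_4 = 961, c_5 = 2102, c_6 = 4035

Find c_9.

1st diffs: 85, 265, 601, 1141, 1933.
2nd diffs: 180, 336, 540, 792.
3rd diffs: 156, 204, 252.
4th diffs: 48, 48 (constant).
Newton forward-difference form: c_j = 10 + 85·C(j-1,1) + 180·C(j-1,2) + 156·C(j-1,3) + 48·C(j-1,4).
At j = 9: j-1 = 8, so c_9 = 10 + 680 + 5040 + 8736 + 3360 = 17826.

17826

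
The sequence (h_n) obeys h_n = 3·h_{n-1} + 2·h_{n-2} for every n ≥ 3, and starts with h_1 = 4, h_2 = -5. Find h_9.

Applying the relation repeatedly:
h_3 = -7  h_4 = -31  h_5 = -107  h_6 = -383  h_7 = -1363  h_8 = -4855  h_9 = -17291.

-17291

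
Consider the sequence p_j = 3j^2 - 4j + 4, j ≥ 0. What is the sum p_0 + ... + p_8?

Over j = 0..8: Σj = 36, Σj² = 204.
Total = (3)·204 + (-4)·36 + (4)·9 = 504.

504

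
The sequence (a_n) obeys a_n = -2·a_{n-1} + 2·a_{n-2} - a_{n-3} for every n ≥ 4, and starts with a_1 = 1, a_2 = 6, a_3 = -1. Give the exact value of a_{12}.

49223

a_4 = 13; a_5 = -34; a_6 = 95; a_7 = -271; a_8 = 766; a_9 = -2169; a_{10} = 6141; a_{11} = -17386; a_{12} = 49223.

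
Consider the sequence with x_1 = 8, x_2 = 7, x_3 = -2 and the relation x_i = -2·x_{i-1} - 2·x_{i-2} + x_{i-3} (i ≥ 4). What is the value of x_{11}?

Step forward from the initial values:
x_4 = -2  x_5 = 15  x_6 = -28  x_7 = 24  x_8 = 23  x_9 = -122  x_{10} = 222  x_{11} = -177.

-177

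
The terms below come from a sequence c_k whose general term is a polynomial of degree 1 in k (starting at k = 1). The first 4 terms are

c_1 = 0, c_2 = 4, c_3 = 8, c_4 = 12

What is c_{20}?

1st diffs: 4, 4, 4 (constant).
So c_k = 4k - 4.
Evaluating at k = 20 gives c_{20} = 76.

76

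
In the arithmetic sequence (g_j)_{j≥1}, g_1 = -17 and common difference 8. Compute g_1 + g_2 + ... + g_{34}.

g_j = -17 + (j - 1)·8.
g_{34} = 247; S = 34·(-17 + 247)/2 = 3910.

3910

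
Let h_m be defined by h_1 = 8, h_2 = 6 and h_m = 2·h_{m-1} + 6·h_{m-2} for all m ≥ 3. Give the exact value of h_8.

Iterate the recurrence:
h_3 = 60; h_4 = 156; h_5 = 672; h_6 = 2280; h_7 = 8592; h_8 = 30864.

30864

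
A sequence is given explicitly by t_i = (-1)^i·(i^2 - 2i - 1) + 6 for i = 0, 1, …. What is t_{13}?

-136

(-1)^13 = -1; i^2 - 2i - 1 at i=13 is 142; so t_{13} = -136.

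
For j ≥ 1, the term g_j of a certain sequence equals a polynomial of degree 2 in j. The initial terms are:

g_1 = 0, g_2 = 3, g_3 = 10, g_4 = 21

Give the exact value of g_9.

136

1st diffs: 3, 7, 11.
2nd diffs: 4, 4 (constant).
Newton forward-difference form: g_j = 3·C(j-1,1) + 4·C(j-1,2).
At j = 9: j-1 = 8, so g_9 = 24 + 112 = 136.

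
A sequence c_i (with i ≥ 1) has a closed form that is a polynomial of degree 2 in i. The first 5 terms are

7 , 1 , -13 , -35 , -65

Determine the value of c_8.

-203

1st diffs: -6, -14, -22, -30.
2nd diffs: -8, -8, -8 (constant).
So c_i = -4i^2 + 6i + 5.
Evaluating at i = 8 gives c_8 = -203.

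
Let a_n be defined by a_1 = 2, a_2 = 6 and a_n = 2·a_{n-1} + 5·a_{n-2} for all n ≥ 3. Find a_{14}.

Applying the relation repeatedly:
a_3 = 22; a_4 = 74; a_5 = 258; …; a_{11} = 433302; a_{12} = 1494634; a_{13} = 5155778; a_{14} = 17784726.

17784726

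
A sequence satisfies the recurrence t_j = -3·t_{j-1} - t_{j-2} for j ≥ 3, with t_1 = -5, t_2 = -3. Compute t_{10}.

-12687

t_3 = 14;  t_4 = -39;  t_5 = 103;  t_6 = -270;  t_7 = 707;  t_8 = -1851;  t_9 = 4846;  t_{10} = -12687.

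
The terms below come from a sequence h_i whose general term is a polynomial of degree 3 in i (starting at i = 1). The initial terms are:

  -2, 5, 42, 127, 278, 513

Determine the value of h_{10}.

1st diffs: 7, 37, 85, 151, 235.
2nd diffs: 30, 48, 66, 84.
3rd diffs: 18, 18, 18 (constant).
Newton forward-difference form: h_i = -2 + 7·C(i-1,1) + 30·C(i-1,2) + 18·C(i-1,3).
At i = 10: i-1 = 9, so h_{10} = -2 + 63 + 1080 + 1512 = 2653.

2653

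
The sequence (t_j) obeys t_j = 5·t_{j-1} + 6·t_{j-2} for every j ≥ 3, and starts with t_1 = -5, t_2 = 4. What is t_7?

-6670

Iterate the recurrence:
t_3 = -10; t_4 = -26; t_5 = -190; t_6 = -1106; t_7 = -6670.
(Characteristic roots are 6 and -1.)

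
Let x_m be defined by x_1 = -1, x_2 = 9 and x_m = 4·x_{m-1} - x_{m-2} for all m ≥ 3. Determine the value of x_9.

100687

Compute successive terms:
x_3 = 37;  x_4 = 139;  x_5 = 519;  x_6 = 1937;  x_7 = 7229;  x_8 = 26979;  x_9 = 100687.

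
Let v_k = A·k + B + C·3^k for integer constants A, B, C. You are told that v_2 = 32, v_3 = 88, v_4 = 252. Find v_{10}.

177168

Plug in k = 2, 3, 4: 2A + B + 9C = 32; 3A + B + 27C = 88; 4A + B + 81C = 252.
Subtracting the first from the second: A + 18C = 56.
Subtracting the second from the third: A + 54C = 164.
Solving: C = 3, A = 2, then B = 1.
So v_k = 2·k + 1 + 3·3^k; at k=10 this is 177168.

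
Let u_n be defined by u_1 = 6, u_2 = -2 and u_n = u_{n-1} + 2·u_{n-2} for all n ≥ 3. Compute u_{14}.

10918

Step forward from the initial values:
u_3 = 10, u_4 = 6, u_5 = 26, …, u_{11} = 1370, u_{12} = 2726, u_{13} = 5466, u_{14} = 10918.
(Characteristic roots are 2 and -1.)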